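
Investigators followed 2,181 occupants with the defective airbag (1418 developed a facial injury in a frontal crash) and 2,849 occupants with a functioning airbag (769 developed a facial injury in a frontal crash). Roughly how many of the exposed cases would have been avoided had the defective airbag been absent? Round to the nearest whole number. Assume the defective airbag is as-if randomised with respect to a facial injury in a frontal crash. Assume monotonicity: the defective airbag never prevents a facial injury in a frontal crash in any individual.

about 829 cases

p₁ = P(outcome | exposed) = 1418/2181 = 0.65016
p₀ = P(outcome | unexposed) = 769/2849 = 0.26992
PN = (p₁ − p₀)/p₁ = (0.65016 − 0.26992) / 0.65016 ≈ 0.58484.
Attributable cases ≈ PN × (exposed cases) = 0.58484 × 1418 ≈ 829.31.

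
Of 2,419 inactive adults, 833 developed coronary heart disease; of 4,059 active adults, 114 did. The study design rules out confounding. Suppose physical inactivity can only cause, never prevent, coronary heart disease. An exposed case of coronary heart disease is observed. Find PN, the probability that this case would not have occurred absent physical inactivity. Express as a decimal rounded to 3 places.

p₁ = P(outcome | exposed) = 833/2419 = 0.34436
p₀ = P(outcome | unexposed) = 114/4059 = 0.028086
Under exogeneity and monotonicity, PN = (p₁ − p₀) / p₁.
PN = (0.34436 − 0.028086) / 0.34436 = 0.31627 / 0.34436 ≈ 0.9184

PN ≈ 0.918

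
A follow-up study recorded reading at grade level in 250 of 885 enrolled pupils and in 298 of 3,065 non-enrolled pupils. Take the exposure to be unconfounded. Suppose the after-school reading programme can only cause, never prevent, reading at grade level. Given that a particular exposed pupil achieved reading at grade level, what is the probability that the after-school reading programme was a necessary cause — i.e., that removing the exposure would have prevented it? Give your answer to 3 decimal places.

p₁ = P(outcome | exposed) = 250/885 = 0.28249
p₀ = P(outcome | unexposed) = 298/3065 = 0.097227
Under exogeneity and monotonicity, PN = (p₁ − p₀) / p₁.
PN = (0.28249 − 0.097227) / 0.28249 = 0.18526 / 0.28249 ≈ 0.6558

PN ≈ 0.656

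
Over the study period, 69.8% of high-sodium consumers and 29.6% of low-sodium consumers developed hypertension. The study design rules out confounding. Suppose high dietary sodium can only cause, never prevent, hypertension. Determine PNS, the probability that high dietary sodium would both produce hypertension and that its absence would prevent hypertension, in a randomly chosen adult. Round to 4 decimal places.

PNS ≈ 0.4020

p₁ = 0.698, p₀ = 0.296.
Under exogeneity and monotonicity, PNS = p₁ − p₀.
PNS = 0.698 − 0.296 = 0.402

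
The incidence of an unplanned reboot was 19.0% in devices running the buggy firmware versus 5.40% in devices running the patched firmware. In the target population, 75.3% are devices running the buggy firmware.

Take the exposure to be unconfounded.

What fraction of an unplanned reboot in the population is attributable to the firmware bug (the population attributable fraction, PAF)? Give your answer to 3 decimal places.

p₁ = 0.19, p₀ = 0.054.
Overall risk P(Y=1) = π·p₁ + (1−π)·p₀ = 0.753×0.19 + 0.247×0.054 = 0.15641.
Under exogeneity, PAF = [P(Y=1) − p₀] / P(Y=1).
PAF = (0.15641 − 0.054) / 0.15641 ≈ 0.6547

PAF ≈ 0.655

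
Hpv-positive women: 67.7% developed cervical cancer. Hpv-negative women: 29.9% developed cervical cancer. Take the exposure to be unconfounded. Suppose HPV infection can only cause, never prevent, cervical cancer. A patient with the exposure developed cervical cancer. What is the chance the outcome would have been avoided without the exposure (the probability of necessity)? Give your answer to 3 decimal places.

PN ≈ 0.558

p₁ = 0.677, p₀ = 0.299.
Under exogeneity and monotonicity, PN = (p₁ − p₀) / p₁.
PN = (0.677 − 0.299) / 0.677 = 0.378 / 0.677 ≈ 0.5583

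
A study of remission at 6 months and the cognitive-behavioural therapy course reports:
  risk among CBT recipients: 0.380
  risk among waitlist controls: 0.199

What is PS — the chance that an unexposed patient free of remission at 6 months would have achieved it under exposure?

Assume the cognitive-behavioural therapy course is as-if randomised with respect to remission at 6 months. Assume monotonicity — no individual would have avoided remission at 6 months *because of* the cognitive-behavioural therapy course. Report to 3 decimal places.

Let p₁ = 0.38, p₀ = 0.199.
Under exogeneity and monotonicity, PS = (p₁ − p₀) / (1 − p₀).
PS = (0.38 − 0.199) / (1 − 0.199) = 0.181 / 0.801 ≈ 0.2260

PS ≈ 0.226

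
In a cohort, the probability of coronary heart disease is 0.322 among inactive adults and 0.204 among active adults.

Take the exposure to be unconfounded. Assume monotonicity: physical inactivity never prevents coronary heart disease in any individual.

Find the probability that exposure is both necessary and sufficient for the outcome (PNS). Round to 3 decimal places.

Let p₁ = 0.322, p₀ = 0.204.
Under exogeneity and monotonicity, PNS = p₁ − p₀.
PNS = 0.322 − 0.204 = 0.118

PNS ≈ 0.118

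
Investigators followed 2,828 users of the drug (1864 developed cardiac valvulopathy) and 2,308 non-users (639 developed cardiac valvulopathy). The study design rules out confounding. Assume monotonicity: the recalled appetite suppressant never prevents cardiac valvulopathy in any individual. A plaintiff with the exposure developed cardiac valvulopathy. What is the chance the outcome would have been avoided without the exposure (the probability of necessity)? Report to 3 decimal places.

p₁ = P(outcome | exposed) = 1864/2828 = 0.65912
p₀ = P(outcome | unexposed) = 639/2308 = 0.27686
Under exogeneity and monotonicity, PN = (p₁ − p₀) / p₁.
PN = (0.65912 − 0.27686) / 0.65912 = 0.38226 / 0.65912 ≈ 0.5800

PN ≈ 0.580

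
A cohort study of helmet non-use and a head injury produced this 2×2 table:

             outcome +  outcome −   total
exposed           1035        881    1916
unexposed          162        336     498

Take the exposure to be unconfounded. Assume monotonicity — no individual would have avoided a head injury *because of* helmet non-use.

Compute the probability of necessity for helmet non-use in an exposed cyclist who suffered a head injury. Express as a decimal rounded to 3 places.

PN ≈ 0.398

p₁ = P(outcome | exposed) = 1035/1916 = 0.54019
p₀ = P(outcome | unexposed) = 162/498 = 0.3253
Under exogeneity and monotonicity, PN = (p₁ − p₀)/p₁.
PN = (0.54019 − 0.3253) / 0.54019 ≈ 0.3978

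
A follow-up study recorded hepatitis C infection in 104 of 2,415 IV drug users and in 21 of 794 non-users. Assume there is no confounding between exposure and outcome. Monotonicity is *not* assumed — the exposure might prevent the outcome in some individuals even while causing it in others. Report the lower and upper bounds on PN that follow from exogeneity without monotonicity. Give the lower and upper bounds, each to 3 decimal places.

0.386 ≤ PN ≤ 1.000

p₁ = P(outcome | exposed) = 104/2415 = 0.043064
p₀ = P(outcome | unexposed) = 21/794 = 0.026448
Under exogeneity alone the bounds on PN are max{0,(p₁−p₀)/p₁} ≤ PN ≤ min{1,(1−p₀)/p₁}.
  lower = (p₁ − p₀)/p₁ = 0.016616 / 0.043064 ≈ 0.3858
  upper = min{1, (1 − p₀)/p₁} = 0.97355 / 0.043064 ≈ 22.6070 → capped at 1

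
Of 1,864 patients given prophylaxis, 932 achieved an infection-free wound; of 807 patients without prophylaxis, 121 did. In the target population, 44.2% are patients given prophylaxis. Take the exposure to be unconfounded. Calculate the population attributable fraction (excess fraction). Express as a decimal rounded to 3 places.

PAF ≈ 0.508

p₁ = P(outcome | exposed) = 932/1864 = 0.5
p₀ = P(outcome | unexposed) = 121/807 = 0.14994
Overall risk P(Y=1) = π·p₁ + (1−π)·p₀ = 0.442×0.5 + 0.558×0.14994 = 0.30467.
Under exogeneity, PAF = [P(Y=1) − p₀] / P(Y=1).
PAF = (0.30467 − 0.14994) / 0.30467 ≈ 0.5079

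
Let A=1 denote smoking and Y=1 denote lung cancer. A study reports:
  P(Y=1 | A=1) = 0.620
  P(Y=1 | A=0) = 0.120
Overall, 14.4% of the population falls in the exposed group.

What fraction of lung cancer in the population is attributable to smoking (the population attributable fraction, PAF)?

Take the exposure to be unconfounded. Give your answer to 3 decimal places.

PAF ≈ 0.375

Let p₁ = 0.62, p₀ = 0.12.
Overall risk P(Y=1) = π·p₁ + (1−π)·p₀ = 0.144×0.62 + 0.856×0.12 = 0.192.
Under exogeneity, PAF = [P(Y=1) − p₀] / P(Y=1).
PAF = (0.192 − 0.12) / 0.192 ≈ 0.3750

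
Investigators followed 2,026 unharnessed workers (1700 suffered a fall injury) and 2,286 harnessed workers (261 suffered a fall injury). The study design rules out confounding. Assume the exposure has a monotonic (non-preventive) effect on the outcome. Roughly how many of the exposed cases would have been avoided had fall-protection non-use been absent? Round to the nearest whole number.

about 1469 cases

p₁ = P(outcome | exposed) = 1700/2026 = 0.83909
p₀ = P(outcome | unexposed) = 261/2286 = 0.11417
PN = (p₁ − p₀)/p₁ = (0.83909 − 0.11417) / 0.83909 ≈ 0.86393.
Attributable cases ≈ PN × (exposed cases) = 0.86393 × 1700 ≈ 1468.69.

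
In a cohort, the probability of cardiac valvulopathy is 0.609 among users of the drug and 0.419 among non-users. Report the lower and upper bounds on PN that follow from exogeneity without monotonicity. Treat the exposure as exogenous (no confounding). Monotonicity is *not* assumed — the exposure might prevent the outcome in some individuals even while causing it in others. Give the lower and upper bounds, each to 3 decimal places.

0.312 ≤ PN ≤ 0.954

Let p₁ = 0.609, p₀ = 0.419.
Under exogeneity alone the bounds on PN are max{0,(p₁−p₀)/p₁} ≤ PN ≤ min{1,(1−p₀)/p₁}.
  lower = (p₁ − p₀)/p₁ = 0.19 / 0.609 ≈ 0.3120
  upper = min{1, (1 − p₀)/p₁} = 0.581 / 0.609 ≈ 0.9540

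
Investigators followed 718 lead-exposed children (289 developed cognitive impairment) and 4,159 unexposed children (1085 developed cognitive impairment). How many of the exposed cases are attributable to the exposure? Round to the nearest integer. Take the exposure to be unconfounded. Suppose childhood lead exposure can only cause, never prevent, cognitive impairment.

about 102 cases

p₁ = P(outcome | exposed) = 289/718 = 0.40251
p₀ = P(outcome | unexposed) = 1085/4159 = 0.26088
PN = (p₁ − p₀)/p₁ = (0.40251 − 0.26088) / 0.40251 ≈ 0.35186.
Attributable cases ≈ PN × (exposed cases) = 0.35186 × 289 ≈ 101.69.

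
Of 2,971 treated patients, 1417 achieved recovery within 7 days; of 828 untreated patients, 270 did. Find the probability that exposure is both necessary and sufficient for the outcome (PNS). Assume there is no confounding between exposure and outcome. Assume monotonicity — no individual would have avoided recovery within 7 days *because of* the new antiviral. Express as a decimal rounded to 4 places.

p₁ = P(outcome | exposed) = 1417/2971 = 0.47694
p₀ = P(outcome | unexposed) = 270/828 = 0.32609
Under exogeneity and monotonicity, PNS = p₁ − p₀.
PNS = 0.47694 − 0.32609 = 0.15086

PNS ≈ 0.1509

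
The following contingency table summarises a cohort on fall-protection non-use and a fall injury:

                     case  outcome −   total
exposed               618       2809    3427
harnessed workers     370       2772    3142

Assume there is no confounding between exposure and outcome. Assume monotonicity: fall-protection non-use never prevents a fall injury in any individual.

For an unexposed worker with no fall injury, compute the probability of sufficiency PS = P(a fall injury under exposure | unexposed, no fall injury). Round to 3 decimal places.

p₁ = P(outcome | exposed) = 618/3427 = 0.18033
p₀ = P(outcome | unexposed) = 370/3142 = 0.11776
Under exogeneity and monotonicity, PS = (p₁ − p₀) / (1 − p₀).
PS = (0.18033 − 0.11776) / (1 − 0.11776) = 0.062573 / 0.88224 ≈ 0.0709

PS ≈ 0.071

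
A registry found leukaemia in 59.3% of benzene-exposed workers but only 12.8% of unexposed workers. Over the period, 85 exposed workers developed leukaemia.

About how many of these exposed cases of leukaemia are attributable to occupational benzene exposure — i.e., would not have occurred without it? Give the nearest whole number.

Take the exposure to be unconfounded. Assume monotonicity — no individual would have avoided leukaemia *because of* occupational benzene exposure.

about 67 cases

p₁ = 0.593, p₀ = 0.128.
PN = (p₁ − p₀)/p₁ = (0.593 − 0.128) / 0.593 ≈ 0.78415.
Attributable cases ≈ PN × (exposed cases) = 0.78415 × 85 ≈ 66.65.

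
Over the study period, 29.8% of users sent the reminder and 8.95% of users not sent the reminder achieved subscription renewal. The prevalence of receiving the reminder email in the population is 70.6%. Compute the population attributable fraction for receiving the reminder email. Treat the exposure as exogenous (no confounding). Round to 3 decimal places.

PAF ≈ 0.622

p₁ = 0.298, p₀ = 0.0895.
Overall risk P(Y=1) = π·p₁ + (1−π)·p₀ = 0.706×0.298 + 0.294×0.0895 = 0.2367.
Under exogeneity, PAF = [P(Y=1) − p₀] / P(Y=1).
PAF = (0.2367 − 0.0895) / 0.2367 ≈ 0.6219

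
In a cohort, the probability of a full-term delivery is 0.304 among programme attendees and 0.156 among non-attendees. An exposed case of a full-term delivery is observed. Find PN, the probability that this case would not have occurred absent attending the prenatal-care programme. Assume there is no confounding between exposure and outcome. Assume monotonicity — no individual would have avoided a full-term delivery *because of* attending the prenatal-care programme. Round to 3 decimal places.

Let p₁ = 0.304, p₀ = 0.156.
Under exogeneity and monotonicity, PN = (p₁ − p₀) / p₁.
PN = (0.304 − 0.156) / 0.304 = 0.148 / 0.304 ≈ 0.4868

PN ≈ 0.487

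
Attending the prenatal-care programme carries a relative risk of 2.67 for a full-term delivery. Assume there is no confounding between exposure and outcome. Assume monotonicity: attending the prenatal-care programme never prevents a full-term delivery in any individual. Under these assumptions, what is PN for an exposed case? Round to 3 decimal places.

PN ≈ 0.625

Under exogeneity and monotonicity, PN = (RR − 1) / RR = 1 − 1/RR.
PN = (2.67 − 1) / 2.67 = 1.67 / 2.67 ≈ 0.6255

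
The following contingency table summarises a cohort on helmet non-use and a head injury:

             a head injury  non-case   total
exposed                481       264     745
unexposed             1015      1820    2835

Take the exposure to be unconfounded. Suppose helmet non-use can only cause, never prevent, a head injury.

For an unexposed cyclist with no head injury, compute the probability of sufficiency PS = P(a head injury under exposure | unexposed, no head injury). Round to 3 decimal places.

PS ≈ 0.448

p₁ = P(outcome | exposed) = 481/745 = 0.64564
p₀ = P(outcome | unexposed) = 1015/2835 = 0.35802
Under exogeneity and monotonicity, PS = (p₁ − p₀)/(1 − p₀).
PS = (0.64564 − 0.35802) / 0.64198 ≈ 0.4480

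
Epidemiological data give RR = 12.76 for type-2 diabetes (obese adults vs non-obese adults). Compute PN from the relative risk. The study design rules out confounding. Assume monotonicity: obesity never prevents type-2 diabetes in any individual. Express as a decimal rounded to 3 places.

Under exogeneity and monotonicity, PN = (RR − 1) / RR = 1 − 1/RR.
PN = (12.76 − 1) / 12.76 = 11.76 / 12.76 ≈ 0.9216

PN ≈ 0.922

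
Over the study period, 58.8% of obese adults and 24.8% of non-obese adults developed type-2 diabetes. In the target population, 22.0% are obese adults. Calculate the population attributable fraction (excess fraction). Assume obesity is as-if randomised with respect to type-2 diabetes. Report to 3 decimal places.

PAF ≈ 0.232

p₁ = 0.588, p₀ = 0.248.
Overall risk P(Y=1) = π·p₁ + (1−π)·p₀ = 0.22×0.588 + 0.78×0.248 = 0.3228.
Under exogeneity, PAF = [P(Y=1) − p₀] / P(Y=1).
PAF = (0.3228 − 0.248) / 0.3228 ≈ 0.2317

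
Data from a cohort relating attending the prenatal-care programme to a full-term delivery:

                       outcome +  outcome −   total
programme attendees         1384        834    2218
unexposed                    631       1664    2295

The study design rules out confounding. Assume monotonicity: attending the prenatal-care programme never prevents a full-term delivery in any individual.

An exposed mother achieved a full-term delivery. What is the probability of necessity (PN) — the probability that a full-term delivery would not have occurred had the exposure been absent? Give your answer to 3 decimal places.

p₁ = P(outcome | exposed) = 1384/2218 = 0.62399
p₀ = P(outcome | unexposed) = 631/2295 = 0.27495
Under exogeneity and monotonicity, PN = (p₁ − p₀) / p₁.
PN = (0.62399 − 0.27495) / 0.62399 = 0.34904 / 0.62399 ≈ 0.5594

PN ≈ 0.559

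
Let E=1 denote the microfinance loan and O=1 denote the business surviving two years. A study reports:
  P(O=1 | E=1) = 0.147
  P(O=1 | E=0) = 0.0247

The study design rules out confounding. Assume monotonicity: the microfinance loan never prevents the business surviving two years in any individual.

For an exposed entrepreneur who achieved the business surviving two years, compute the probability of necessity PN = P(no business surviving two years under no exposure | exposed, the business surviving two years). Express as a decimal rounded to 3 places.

Let p₁ = 0.147, p₀ = 0.0247.
Under exogeneity and monotonicity, PN = (p₁ − p₀) / p₁.
PN = (0.147 − 0.0247) / 0.147 = 0.1223 / 0.147 ≈ 0.8320

PN ≈ 0.832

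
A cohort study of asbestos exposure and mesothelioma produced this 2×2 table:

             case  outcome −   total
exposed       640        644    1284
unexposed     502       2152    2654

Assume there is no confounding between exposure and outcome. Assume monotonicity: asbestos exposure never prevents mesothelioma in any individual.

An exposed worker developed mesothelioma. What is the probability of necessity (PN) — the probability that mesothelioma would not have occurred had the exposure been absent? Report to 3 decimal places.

p₁ = P(outcome | exposed) = 640/1284 = 0.49844
p₀ = P(outcome | unexposed) = 502/2654 = 0.18915
Under exogeneity and monotonicity, PN = (p₁ − p₀)/p₁.
PN = (0.49844 − 0.18915) / 0.49844 ≈ 0.6205

PN ≈ 0.621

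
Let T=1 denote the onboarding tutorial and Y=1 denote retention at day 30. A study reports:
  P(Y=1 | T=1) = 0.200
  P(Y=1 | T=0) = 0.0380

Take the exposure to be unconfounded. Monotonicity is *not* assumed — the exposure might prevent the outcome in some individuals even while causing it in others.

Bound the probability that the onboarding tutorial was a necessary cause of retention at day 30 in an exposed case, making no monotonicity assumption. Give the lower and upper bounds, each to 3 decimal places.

Let p₁ = 0.2, p₀ = 0.038.
Under exogeneity alone the bounds on PN are max{0,(p₁−p₀)/p₁} ≤ PN ≤ min{1,(1−p₀)/p₁}.
  lower = (p₁ − p₀)/p₁ = 0.162 / 0.2 ≈ 0.8100
  upper = min{1, (1 − p₀)/p₁} = 0.962 / 0.2 ≈ 4.8100 → capped at 1

0.810 ≤ PN ≤ 1.000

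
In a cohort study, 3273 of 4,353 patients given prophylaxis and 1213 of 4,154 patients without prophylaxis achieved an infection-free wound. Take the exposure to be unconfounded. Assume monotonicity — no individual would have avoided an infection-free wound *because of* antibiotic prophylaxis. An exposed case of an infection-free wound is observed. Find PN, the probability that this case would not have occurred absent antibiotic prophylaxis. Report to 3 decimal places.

p₁ = P(outcome | exposed) = 3273/4353 = 0.7519
p₀ = P(outcome | unexposed) = 1213/4154 = 0.29201
Under exogeneity and monotonicity, PN = (p₁ − p₀) / p₁.
PN = (0.7519 − 0.29201) / 0.7519 = 0.45989 / 0.7519 ≈ 0.6116

PN ≈ 0.612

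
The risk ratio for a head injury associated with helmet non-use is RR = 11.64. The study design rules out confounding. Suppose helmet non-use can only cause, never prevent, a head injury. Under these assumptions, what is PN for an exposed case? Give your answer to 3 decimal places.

PN ≈ 0.914

Under exogeneity and monotonicity, PN = (RR − 1) / RR = 1 − 1/RR.
PN = (11.64 − 1) / 11.64 = 10.64 / 11.64 ≈ 0.9141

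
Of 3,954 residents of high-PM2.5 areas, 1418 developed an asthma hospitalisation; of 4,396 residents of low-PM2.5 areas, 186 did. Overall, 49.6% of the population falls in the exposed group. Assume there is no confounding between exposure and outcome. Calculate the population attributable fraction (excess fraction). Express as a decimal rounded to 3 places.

PAF ≈ 0.788

p₁ = P(outcome | exposed) = 1418/3954 = 0.35862
p₀ = P(outcome | unexposed) = 186/4396 = 0.042311
Overall risk P(Y=1) = π·p₁ + (1−π)·p₀ = 0.496×0.35862 + 0.504×0.042311 = 0.1992.
Under exogeneity, PAF = [P(Y=1) − p₀] / P(Y=1).
PAF = (0.1992 − 0.042311) / 0.1992 ≈ 0.7876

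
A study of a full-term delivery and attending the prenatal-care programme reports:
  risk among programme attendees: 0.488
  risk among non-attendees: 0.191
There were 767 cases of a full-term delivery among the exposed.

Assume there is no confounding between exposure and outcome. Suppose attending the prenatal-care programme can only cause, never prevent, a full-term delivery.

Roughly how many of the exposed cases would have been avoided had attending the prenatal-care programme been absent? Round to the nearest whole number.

Let p₁ = 0.488, p₀ = 0.191.
PN = (p₁ − p₀)/p₁ = (0.488 − 0.191) / 0.488 ≈ 0.60861.
Attributable cases ≈ PN × (exposed cases) = 0.60861 × 767 ≈ 466.80.

about 467 cases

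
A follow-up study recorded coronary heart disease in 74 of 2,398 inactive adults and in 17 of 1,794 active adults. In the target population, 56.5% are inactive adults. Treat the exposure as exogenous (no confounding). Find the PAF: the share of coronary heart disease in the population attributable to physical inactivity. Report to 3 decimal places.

PAF ≈ 0.560

p₁ = P(outcome | exposed) = 74/2398 = 0.030859
p₀ = P(outcome | unexposed) = 17/1794 = 0.009476
Overall risk P(Y=1) = π·p₁ + (1−π)·p₀ = 0.565×0.030859 + 0.435×0.009476 = 0.021557.
Under exogeneity, PAF = [P(Y=1) − p₀] / P(Y=1).
PAF = (0.021557 − 0.009476) / 0.021557 ≈ 0.5604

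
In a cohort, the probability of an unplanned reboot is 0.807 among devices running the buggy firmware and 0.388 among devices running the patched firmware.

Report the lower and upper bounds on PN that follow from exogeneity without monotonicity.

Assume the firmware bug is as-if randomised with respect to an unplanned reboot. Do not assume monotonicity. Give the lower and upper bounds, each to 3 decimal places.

0.519 ≤ PN ≤ 0.758

Let p₁ = 0.807, p₀ = 0.388.
Under exogeneity alone the bounds on PN are max{0,(p₁−p₀)/p₁} ≤ PN ≤ min{1,(1−p₀)/p₁}.
  lower = (p₁ − p₀)/p₁ = 0.419 / 0.807 ≈ 0.5192
  upper = min{1, (1 − p₀)/p₁} = 0.612 / 0.807 ≈ 0.7584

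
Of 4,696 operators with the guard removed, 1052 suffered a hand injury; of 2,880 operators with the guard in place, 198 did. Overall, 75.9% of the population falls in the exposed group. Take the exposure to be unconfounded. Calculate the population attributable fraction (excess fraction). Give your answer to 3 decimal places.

p₁ = P(outcome | exposed) = 1052/4696 = 0.22402
p₀ = P(outcome | unexposed) = 198/2880 = 0.06875
Overall risk P(Y=1) = π·p₁ + (1−π)·p₀ = 0.759×0.22402 + 0.241×0.06875 = 0.1866.
Under exogeneity, PAF = [P(Y=1) − p₀] / P(Y=1).
PAF = (0.1866 − 0.06875) / 0.1866 ≈ 0.6316

PAF ≈ 0.632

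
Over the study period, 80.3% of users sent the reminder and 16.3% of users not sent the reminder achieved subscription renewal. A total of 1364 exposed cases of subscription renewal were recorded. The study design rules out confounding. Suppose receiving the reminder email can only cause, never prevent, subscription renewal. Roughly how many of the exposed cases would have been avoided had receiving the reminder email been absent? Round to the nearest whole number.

p₁ = 0.803, p₀ = 0.163.
PN = (p₁ − p₀)/p₁ = (0.803 − 0.163) / 0.803 ≈ 0.79701.
Attributable cases ≈ PN × (exposed cases) = 0.79701 × 1364 ≈ 1087.12.

about 1087 cases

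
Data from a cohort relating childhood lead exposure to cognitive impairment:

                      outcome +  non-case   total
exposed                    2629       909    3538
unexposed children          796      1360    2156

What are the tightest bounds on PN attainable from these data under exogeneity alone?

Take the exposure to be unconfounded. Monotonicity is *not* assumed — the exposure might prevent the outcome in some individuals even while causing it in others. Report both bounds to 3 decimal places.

0.503 ≤ PN ≤ 0.849

p₁ = P(outcome | exposed) = 2629/3538 = 0.74308
p₀ = P(outcome | unexposed) = 796/2156 = 0.3692
Under exogeneity alone the bounds on PN are max{0,(p₁−p₀)/p₁} ≤ PN ≤ min{1,(1−p₀)/p₁}.
  lower = (p₁ − p₀)/p₁ = 0.37387 / 0.74308 ≈ 0.5031
  upper = min{1, (1 − p₀)/p₁} = 0.6308 / 0.74308 ≈ 0.8489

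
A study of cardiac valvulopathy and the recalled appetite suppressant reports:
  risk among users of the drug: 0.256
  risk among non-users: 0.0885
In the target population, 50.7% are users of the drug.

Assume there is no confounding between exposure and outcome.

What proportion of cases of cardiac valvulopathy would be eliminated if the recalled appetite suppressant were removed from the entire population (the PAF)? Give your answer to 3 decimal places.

Let p₁ = 0.256, p₀ = 0.0885.
Overall risk P(Y=1) = π·p₁ + (1−π)·p₀ = 0.507×0.256 + 0.493×0.0885 = 0.17342.
Under exogeneity, PAF = [P(Y=1) − p₀] / P(Y=1).
PAF = (0.17342 − 0.0885) / 0.17342 ≈ 0.4897

PAF ≈ 0.490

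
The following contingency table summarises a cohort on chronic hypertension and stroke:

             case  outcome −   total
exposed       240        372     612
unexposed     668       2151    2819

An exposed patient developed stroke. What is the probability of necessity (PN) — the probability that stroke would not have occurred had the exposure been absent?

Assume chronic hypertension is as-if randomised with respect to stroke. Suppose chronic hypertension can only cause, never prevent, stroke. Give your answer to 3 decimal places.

PN ≈ 0.396

p₁ = P(outcome | exposed) = 240/612 = 0.39216
p₀ = P(outcome | unexposed) = 668/2819 = 0.23696
Under exogeneity and monotonicity, PN = (p₁ − p₀) / p₁.
PN = (0.39216 − 0.23696) / 0.39216 = 0.15519 / 0.39216 ≈ 0.3957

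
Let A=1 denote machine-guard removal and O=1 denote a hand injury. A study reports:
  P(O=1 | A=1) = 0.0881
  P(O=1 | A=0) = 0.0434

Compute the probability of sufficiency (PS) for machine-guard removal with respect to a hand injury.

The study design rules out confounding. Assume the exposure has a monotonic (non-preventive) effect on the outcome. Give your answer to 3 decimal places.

PS ≈ 0.047

Let p₁ = 0.0881, p₀ = 0.0434.
Under exogeneity and monotonicity, PS = (p₁ − p₀) / (1 − p₀).
PS = (0.0881 − 0.0434) / (1 − 0.0434) = 0.0447 / 0.9566 ≈ 0.0467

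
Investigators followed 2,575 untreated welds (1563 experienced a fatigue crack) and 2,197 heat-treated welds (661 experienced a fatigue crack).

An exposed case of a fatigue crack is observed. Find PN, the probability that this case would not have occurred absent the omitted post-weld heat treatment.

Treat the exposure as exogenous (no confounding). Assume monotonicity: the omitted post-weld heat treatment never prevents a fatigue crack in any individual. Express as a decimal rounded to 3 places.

PN ≈ 0.504

p₁ = P(outcome | exposed) = 1563/2575 = 0.60699
p₀ = P(outcome | unexposed) = 661/2197 = 0.30086
Under exogeneity and monotonicity, PN = (p₁ − p₀) / p₁.
PN = (0.60699 − 0.30086) / 0.60699 = 0.30613 / 0.60699 ≈ 0.5043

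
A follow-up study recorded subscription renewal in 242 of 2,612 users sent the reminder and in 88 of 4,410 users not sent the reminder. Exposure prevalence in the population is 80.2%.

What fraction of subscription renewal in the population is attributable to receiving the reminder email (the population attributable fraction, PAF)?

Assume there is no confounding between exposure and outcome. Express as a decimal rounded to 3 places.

p₁ = P(outcome | exposed) = 242/2612 = 0.092649
p₀ = P(outcome | unexposed) = 88/4410 = 0.019955
Overall risk P(Y=1) = π·p₁ + (1−π)·p₀ = 0.802×0.092649 + 0.198×0.019955 = 0.078256.
Under exogeneity, PAF = [P(Y=1) − p₀] / P(Y=1).
PAF = (0.078256 − 0.019955) / 0.078256 ≈ 0.7450

PAF ≈ 0.745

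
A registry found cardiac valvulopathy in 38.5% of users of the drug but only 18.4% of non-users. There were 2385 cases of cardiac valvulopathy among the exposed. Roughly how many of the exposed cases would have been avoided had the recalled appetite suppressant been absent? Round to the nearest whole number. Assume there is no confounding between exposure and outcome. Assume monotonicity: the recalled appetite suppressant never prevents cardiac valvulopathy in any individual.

p₁ = 0.385, p₀ = 0.184.
PN = (p₁ − p₀)/p₁ = (0.385 − 0.184) / 0.385 ≈ 0.52208.
Attributable cases ≈ PN × (exposed cases) = 0.52208 × 2385 ≈ 1245.16.

about 1245 cases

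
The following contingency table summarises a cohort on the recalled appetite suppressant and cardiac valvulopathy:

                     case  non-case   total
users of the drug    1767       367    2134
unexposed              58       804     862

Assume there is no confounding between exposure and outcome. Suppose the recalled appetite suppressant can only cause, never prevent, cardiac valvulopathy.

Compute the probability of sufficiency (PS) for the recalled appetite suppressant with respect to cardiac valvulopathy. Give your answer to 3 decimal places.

PS ≈ 0.816

p₁ = P(outcome | exposed) = 1767/2134 = 0.82802
p₀ = P(outcome | unexposed) = 58/862 = 0.067285
Under exogeneity and monotonicity, PS = (p₁ − p₀)/(1 − p₀).
PS = (0.82802 − 0.067285) / 0.93271 ≈ 0.8156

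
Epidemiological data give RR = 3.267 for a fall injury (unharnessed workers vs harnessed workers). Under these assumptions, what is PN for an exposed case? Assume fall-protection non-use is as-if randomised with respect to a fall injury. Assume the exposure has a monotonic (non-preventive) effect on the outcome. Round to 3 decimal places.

Under exogeneity and monotonicity, PN = (RR − 1) / RR = 1 − 1/RR.
PN = (3.267 − 1) / 3.267 = 2.267 / 3.267 ≈ 0.6939

PN ≈ 0.694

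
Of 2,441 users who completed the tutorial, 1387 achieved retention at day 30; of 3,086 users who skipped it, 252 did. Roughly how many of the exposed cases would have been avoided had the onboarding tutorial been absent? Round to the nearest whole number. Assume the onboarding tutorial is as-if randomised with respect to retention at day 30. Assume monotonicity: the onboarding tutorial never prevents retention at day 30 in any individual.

p₁ = P(outcome | exposed) = 1387/2441 = 0.56821
p₀ = P(outcome | unexposed) = 252/3086 = 0.081659
PN = (p₁ − p₀)/p₁ = (0.56821 − 0.081659) / 0.56821 ≈ 0.85629.
Attributable cases ≈ PN × (exposed cases) = 0.85629 × 1387 ≈ 1187.67.

about 1188 cases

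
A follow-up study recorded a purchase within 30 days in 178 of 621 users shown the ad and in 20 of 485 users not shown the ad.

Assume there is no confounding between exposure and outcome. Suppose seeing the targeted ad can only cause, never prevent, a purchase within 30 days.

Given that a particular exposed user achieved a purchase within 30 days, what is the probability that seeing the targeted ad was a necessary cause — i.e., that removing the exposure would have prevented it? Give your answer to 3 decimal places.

p₁ = P(outcome | exposed) = 178/621 = 0.28663
p₀ = P(outcome | unexposed) = 20/485 = 0.041237
Under exogeneity and monotonicity, PN = (p₁ − p₀) / p₁.
PN = (0.28663 − 0.041237) / 0.28663 = 0.2454 / 0.28663 ≈ 0.8561

PN ≈ 0.856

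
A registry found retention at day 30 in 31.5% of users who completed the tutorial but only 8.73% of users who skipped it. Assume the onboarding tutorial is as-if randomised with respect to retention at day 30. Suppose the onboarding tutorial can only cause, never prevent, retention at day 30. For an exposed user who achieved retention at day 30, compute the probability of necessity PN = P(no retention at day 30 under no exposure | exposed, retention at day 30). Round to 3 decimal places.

PN ≈ 0.723

p₁ = 0.315, p₀ = 0.0873.
Under exogeneity and monotonicity, PN = (p₁ − p₀) / p₁.
PN = (0.315 − 0.0873) / 0.315 = 0.2277 / 0.315 ≈ 0.7229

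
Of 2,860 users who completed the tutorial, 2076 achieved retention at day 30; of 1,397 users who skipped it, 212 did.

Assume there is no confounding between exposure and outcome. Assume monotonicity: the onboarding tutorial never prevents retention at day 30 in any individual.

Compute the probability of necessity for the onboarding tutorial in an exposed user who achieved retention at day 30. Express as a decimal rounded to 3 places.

PN ≈ 0.791

p₁ = P(outcome | exposed) = 2076/2860 = 0.72587
p₀ = P(outcome | unexposed) = 212/1397 = 0.15175
Under exogeneity and monotonicity, PN = (p₁ − p₀) / p₁.
PN = (0.72587 − 0.15175) / 0.72587 = 0.57412 / 0.72587 ≈ 0.7909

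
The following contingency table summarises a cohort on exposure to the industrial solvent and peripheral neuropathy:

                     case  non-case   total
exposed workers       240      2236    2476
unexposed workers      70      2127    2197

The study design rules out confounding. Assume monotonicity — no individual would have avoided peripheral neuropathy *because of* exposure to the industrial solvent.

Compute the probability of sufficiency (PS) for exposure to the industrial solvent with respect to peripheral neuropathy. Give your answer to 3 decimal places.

PS ≈ 0.067

p₁ = P(outcome | exposed) = 240/2476 = 0.096931
p₀ = P(outcome | unexposed) = 70/2197 = 0.031862
Under exogeneity and monotonicity, PS = (p₁ − p₀)/(1 − p₀).
PS = (0.096931 − 0.031862) / 0.96814 ≈ 0.0672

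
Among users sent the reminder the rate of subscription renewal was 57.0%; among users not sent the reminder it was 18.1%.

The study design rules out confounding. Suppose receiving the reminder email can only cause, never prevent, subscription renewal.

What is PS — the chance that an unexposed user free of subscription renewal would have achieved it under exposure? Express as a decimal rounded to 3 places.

PS ≈ 0.475

p₁ = 0.57, p₀ = 0.181.
Under exogeneity and monotonicity, PS = (p₁ − p₀) / (1 − p₀).
PS = (0.57 − 0.181) / (1 − 0.181) = 0.389 / 0.819 ≈ 0.4750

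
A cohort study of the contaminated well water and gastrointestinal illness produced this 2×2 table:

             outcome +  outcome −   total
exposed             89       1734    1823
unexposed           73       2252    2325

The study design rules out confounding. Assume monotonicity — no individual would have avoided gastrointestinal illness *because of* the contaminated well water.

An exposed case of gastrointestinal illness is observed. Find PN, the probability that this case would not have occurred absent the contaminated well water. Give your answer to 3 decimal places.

PN ≈ 0.357

p₁ = P(outcome | exposed) = 89/1823 = 0.048821
p₀ = P(outcome | unexposed) = 73/2325 = 0.031398
Under exogeneity and monotonicity, PN = (p₁ − p₀)/p₁.
PN = (0.048821 − 0.031398) / 0.048821 ≈ 0.3569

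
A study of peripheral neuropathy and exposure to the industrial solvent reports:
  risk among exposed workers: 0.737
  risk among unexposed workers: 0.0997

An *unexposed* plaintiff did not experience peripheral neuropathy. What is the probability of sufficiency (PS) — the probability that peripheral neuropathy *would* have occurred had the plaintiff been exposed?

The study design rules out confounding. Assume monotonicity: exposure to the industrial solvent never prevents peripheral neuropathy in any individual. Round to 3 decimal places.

Let p₁ = 0.737, p₀ = 0.0997.
Under exogeneity and monotonicity, PS = (p₁ − p₀) / (1 − p₀).
PS = (0.737 − 0.0997) / (1 − 0.0997) = 0.6373 / 0.9003 ≈ 0.7079

PS ≈ 0.708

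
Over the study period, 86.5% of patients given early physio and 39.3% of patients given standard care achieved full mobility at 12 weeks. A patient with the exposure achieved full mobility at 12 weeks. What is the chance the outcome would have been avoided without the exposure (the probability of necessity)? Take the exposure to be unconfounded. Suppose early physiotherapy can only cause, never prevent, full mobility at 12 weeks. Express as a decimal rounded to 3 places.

PN ≈ 0.546

p₁ = 0.865, p₀ = 0.393.
Under exogeneity and monotonicity, PN = (p₁ − p₀) / p₁.
PN = (0.865 − 0.393) / 0.865 = 0.472 / 0.865 ≈ 0.5457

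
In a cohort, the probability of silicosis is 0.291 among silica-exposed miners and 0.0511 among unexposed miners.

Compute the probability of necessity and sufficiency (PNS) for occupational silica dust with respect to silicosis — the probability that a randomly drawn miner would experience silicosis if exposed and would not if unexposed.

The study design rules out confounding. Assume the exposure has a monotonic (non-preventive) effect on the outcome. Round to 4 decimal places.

Let p₁ = 0.291, p₀ = 0.0511.
Under exogeneity and monotonicity, PNS = p₁ − p₀.
PNS = 0.291 − 0.0511 = 0.2399

PNS ≈ 0.2399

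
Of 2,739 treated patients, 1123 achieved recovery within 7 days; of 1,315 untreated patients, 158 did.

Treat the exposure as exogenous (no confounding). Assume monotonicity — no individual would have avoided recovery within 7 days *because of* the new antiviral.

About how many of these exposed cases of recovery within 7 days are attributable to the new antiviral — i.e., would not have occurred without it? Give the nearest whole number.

about 794 cases

p₁ = P(outcome | exposed) = 1123/2739 = 0.41
p₀ = P(outcome | unexposed) = 158/1315 = 0.12015
PN = (p₁ − p₀)/p₁ = (0.41 − 0.12015) / 0.41 ≈ 0.70695.
Attributable cases ≈ PN × (exposed cases) = 0.70695 × 1123 ≈ 793.90.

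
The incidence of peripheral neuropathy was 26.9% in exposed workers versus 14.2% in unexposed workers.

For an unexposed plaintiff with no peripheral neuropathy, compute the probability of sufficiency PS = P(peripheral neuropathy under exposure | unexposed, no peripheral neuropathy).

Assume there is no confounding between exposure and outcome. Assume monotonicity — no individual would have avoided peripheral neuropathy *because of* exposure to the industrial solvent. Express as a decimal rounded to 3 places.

PS ≈ 0.148

p₁ = 0.269, p₀ = 0.142.
Under exogeneity and monotonicity, PS = (p₁ − p₀) / (1 − p₀).
PS = (0.269 − 0.142) / (1 − 0.142) = 0.127 / 0.858 ≈ 0.1480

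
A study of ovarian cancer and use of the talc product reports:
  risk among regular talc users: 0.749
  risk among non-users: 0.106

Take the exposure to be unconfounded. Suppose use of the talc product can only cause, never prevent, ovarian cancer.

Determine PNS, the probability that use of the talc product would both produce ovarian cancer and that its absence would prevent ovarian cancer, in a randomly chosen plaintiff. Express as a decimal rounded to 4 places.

Let p₁ = 0.749, p₀ = 0.106.
Under exogeneity and monotonicity, PNS = p₁ − p₀.
PNS = 0.749 − 0.106 = 0.643

PNS ≈ 0.6430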